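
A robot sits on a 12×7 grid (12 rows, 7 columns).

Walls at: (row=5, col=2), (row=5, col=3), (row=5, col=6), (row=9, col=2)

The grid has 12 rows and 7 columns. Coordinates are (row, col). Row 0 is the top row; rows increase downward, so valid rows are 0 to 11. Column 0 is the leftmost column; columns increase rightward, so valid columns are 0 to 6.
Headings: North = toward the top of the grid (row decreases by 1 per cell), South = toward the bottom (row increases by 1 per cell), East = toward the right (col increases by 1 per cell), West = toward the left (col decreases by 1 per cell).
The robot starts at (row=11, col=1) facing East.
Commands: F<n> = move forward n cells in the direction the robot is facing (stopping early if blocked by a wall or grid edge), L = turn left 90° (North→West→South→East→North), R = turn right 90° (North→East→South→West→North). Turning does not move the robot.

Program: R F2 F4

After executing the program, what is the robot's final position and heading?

Answer: Final position: (row=11, col=1), facing South

Derivation:
Start: (row=11, col=1), facing East
  R: turn right, now facing South
  F2: move forward 0/2 (blocked), now at (row=11, col=1)
  F4: move forward 0/4 (blocked), now at (row=11, col=1)
Final: (row=11, col=1), facing South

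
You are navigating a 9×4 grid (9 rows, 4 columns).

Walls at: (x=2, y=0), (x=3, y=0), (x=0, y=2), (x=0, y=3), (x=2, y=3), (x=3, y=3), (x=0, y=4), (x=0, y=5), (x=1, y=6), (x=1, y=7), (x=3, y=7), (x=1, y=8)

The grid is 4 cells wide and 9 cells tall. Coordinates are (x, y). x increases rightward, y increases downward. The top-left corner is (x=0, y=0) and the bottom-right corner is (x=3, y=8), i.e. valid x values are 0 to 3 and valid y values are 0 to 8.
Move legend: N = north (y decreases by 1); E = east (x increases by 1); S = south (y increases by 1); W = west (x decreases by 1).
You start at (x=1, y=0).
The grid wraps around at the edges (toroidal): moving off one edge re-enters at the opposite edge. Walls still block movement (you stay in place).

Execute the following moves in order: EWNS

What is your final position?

Answer: Final position: (x=0, y=0)

Derivation:
Start: (x=1, y=0)
  E (east): blocked, stay at (x=1, y=0)
  W (west): (x=1, y=0) -> (x=0, y=0)
  N (north): (x=0, y=0) -> (x=0, y=8)
  S (south): (x=0, y=8) -> (x=0, y=0)
Final: (x=0, y=0)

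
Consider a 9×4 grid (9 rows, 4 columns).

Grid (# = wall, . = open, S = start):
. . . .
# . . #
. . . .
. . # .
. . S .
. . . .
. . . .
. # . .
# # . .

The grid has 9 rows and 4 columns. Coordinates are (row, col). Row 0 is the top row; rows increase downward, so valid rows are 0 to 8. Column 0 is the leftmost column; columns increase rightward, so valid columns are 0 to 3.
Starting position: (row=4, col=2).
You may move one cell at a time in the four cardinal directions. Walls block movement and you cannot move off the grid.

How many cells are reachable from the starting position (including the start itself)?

BFS flood-fill from (row=4, col=2):
  Distance 0: (row=4, col=2)
  Distance 1: (row=4, col=1), (row=4, col=3), (row=5, col=2)
  Distance 2: (row=3, col=1), (row=3, col=3), (row=4, col=0), (row=5, col=1), (row=5, col=3), (row=6, col=2)
  Distance 3: (row=2, col=1), (row=2, col=3), (row=3, col=0), (row=5, col=0), (row=6, col=1), (row=6, col=3), (row=7, col=2)
  Distance 4: (row=1, col=1), (row=2, col=0), (row=2, col=2), (row=6, col=0), (row=7, col=3), (row=8, col=2)
  Distance 5: (row=0, col=1), (row=1, col=2), (row=7, col=0), (row=8, col=3)
  Distance 6: (row=0, col=0), (row=0, col=2)
  Distance 7: (row=0, col=3)
Total reachable: 30 (grid has 30 open cells total)

Answer: Reachable cells: 30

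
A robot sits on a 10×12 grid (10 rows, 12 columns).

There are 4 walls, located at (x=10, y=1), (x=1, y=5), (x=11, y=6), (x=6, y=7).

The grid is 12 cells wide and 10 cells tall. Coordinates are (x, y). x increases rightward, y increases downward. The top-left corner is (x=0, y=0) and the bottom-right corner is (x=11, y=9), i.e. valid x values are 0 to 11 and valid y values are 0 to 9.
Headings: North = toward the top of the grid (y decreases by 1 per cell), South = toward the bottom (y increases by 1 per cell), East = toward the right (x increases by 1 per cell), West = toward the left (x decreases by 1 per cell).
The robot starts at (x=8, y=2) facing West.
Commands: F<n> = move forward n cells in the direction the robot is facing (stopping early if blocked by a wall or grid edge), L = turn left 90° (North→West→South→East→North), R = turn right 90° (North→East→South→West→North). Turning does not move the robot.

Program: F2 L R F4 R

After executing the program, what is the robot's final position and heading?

Answer: Final position: (x=2, y=2), facing North

Derivation:
Start: (x=8, y=2), facing West
  F2: move forward 2, now at (x=6, y=2)
  L: turn left, now facing South
  R: turn right, now facing West
  F4: move forward 4, now at (x=2, y=2)
  R: turn right, now facing North
Final: (x=2, y=2), facing North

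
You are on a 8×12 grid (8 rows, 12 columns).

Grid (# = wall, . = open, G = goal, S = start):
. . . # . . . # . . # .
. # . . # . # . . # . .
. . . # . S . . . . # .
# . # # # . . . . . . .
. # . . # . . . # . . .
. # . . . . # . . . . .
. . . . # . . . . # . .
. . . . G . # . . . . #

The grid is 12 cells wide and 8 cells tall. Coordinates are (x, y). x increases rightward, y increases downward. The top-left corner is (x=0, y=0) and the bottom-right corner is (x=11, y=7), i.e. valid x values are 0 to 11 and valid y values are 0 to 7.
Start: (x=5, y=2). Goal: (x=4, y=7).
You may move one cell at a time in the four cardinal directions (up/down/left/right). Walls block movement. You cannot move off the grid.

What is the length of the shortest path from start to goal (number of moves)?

BFS from (x=5, y=2) until reaching (x=4, y=7):
  Distance 0: (x=5, y=2)
  Distance 1: (x=5, y=1), (x=4, y=2), (x=6, y=2), (x=5, y=3)
  Distance 2: (x=5, y=0), (x=7, y=2), (x=6, y=3), (x=5, y=4)
  Distance 3: (x=4, y=0), (x=6, y=0), (x=7, y=1), (x=8, y=2), (x=7, y=3), (x=6, y=4), (x=5, y=5)
  Distance 4: (x=8, y=1), (x=9, y=2), (x=8, y=3), (x=7, y=4), (x=4, y=5), (x=5, y=6)
  Distance 5: (x=8, y=0), (x=9, y=3), (x=3, y=5), (x=7, y=5), (x=6, y=6), (x=5, y=7)
  Distance 6: (x=9, y=0), (x=10, y=3), (x=3, y=4), (x=9, y=4), (x=2, y=5), (x=8, y=5), (x=3, y=6), (x=7, y=6), (x=4, y=7)  <- goal reached here
One shortest path (6 moves): (x=5, y=2) -> (x=5, y=3) -> (x=5, y=4) -> (x=5, y=5) -> (x=5, y=6) -> (x=5, y=7) -> (x=4, y=7)

Answer: Shortest path length: 6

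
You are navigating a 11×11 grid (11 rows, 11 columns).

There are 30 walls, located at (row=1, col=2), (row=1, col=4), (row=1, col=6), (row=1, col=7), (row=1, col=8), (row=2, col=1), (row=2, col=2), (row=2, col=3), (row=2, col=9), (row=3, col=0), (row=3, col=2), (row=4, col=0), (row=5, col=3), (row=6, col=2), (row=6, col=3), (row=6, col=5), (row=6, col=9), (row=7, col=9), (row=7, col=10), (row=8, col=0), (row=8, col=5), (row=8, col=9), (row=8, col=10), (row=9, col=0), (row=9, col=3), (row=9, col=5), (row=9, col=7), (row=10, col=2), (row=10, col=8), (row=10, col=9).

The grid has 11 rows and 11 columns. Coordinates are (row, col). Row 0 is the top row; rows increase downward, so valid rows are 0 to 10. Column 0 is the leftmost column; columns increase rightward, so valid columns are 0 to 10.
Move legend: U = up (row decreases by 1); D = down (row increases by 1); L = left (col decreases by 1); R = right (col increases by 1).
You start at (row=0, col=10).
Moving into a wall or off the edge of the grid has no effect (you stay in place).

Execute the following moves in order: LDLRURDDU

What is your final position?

Answer: Final position: (row=1, col=10)

Derivation:
Start: (row=0, col=10)
  L (left): (row=0, col=10) -> (row=0, col=9)
  D (down): (row=0, col=9) -> (row=1, col=9)
  L (left): blocked, stay at (row=1, col=9)
  R (right): (row=1, col=9) -> (row=1, col=10)
  U (up): (row=1, col=10) -> (row=0, col=10)
  R (right): blocked, stay at (row=0, col=10)
  D (down): (row=0, col=10) -> (row=1, col=10)
  D (down): (row=1, col=10) -> (row=2, col=10)
  U (up): (row=2, col=10) -> (row=1, col=10)
Final: (row=1, col=10)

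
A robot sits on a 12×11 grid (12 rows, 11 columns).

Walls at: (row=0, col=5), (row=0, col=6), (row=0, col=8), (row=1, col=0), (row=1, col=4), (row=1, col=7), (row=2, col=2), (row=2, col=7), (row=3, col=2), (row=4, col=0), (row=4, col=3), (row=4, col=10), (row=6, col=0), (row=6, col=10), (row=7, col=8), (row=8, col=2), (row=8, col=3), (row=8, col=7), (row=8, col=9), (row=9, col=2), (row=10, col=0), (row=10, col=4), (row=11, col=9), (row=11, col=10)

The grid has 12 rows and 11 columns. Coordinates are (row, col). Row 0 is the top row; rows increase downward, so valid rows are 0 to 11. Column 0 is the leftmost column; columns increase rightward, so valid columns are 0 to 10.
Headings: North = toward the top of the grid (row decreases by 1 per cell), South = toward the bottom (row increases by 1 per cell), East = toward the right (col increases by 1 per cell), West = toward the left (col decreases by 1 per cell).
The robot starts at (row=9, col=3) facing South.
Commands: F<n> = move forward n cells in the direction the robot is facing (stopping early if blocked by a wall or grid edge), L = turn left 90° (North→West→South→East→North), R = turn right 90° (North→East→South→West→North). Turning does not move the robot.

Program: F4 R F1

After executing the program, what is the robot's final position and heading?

Answer: Final position: (row=11, col=2), facing West

Derivation:
Start: (row=9, col=3), facing South
  F4: move forward 2/4 (blocked), now at (row=11, col=3)
  R: turn right, now facing West
  F1: move forward 1, now at (row=11, col=2)
Final: (row=11, col=2), facing West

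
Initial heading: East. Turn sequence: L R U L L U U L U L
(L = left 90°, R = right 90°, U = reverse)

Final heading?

Answer: Final heading: East

Derivation:
Start: East
  L (left (90° counter-clockwise)) -> North
  R (right (90° clockwise)) -> East
  U (U-turn (180°)) -> West
  L (left (90° counter-clockwise)) -> South
  L (left (90° counter-clockwise)) -> East
  U (U-turn (180°)) -> West
  U (U-turn (180°)) -> East
  L (left (90° counter-clockwise)) -> North
  U (U-turn (180°)) -> South
  L (left (90° counter-clockwise)) -> East
Final: East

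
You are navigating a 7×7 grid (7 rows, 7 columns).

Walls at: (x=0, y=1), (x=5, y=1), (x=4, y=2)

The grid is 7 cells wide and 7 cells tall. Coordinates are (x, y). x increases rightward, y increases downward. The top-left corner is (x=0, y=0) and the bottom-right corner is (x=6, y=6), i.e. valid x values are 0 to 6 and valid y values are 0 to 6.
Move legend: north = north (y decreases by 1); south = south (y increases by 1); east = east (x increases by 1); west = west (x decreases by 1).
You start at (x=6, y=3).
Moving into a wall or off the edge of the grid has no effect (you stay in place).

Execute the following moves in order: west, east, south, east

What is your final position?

Answer: Final position: (x=6, y=4)

Derivation:
Start: (x=6, y=3)
  west (west): (x=6, y=3) -> (x=5, y=3)
  east (east): (x=5, y=3) -> (x=6, y=3)
  south (south): (x=6, y=3) -> (x=6, y=4)
  east (east): blocked, stay at (x=6, y=4)
Final: (x=6, y=4)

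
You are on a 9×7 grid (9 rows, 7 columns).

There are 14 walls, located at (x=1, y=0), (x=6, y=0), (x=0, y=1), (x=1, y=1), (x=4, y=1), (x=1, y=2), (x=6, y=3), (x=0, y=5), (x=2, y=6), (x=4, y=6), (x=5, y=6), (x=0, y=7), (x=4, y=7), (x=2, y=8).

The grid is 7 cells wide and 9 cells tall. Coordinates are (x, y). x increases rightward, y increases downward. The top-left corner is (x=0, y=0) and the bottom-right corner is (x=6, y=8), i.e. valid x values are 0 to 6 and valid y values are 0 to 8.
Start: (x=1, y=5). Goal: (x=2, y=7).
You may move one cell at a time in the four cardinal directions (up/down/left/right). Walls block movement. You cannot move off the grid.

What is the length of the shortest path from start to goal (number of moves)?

Answer: Shortest path length: 3

Derivation:
BFS from (x=1, y=5) until reaching (x=2, y=7):
  Distance 0: (x=1, y=5)
  Distance 1: (x=1, y=4), (x=2, y=5), (x=1, y=6)
  Distance 2: (x=1, y=3), (x=0, y=4), (x=2, y=4), (x=3, y=5), (x=0, y=6), (x=1, y=7)
  Distance 3: (x=0, y=3), (x=2, y=3), (x=3, y=4), (x=4, y=5), (x=3, y=6), (x=2, y=7), (x=1, y=8)  <- goal reached here
One shortest path (3 moves): (x=1, y=5) -> (x=1, y=6) -> (x=1, y=7) -> (x=2, y=7)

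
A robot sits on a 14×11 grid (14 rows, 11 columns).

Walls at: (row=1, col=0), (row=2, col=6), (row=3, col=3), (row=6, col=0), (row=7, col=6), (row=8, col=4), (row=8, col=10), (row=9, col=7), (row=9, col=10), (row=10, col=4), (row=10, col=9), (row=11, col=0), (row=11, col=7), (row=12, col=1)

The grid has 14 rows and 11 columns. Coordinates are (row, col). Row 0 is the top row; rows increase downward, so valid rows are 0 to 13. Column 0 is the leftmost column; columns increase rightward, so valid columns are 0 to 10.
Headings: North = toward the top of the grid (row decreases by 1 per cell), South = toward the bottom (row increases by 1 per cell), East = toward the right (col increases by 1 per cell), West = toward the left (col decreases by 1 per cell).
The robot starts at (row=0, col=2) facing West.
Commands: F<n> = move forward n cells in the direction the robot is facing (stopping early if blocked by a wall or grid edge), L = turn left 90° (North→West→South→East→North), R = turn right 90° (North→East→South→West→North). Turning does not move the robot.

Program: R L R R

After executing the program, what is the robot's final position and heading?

Start: (row=0, col=2), facing West
  R: turn right, now facing North
  L: turn left, now facing West
  R: turn right, now facing North
  R: turn right, now facing East
Final: (row=0, col=2), facing East

Answer: Final position: (row=0, col=2), facing East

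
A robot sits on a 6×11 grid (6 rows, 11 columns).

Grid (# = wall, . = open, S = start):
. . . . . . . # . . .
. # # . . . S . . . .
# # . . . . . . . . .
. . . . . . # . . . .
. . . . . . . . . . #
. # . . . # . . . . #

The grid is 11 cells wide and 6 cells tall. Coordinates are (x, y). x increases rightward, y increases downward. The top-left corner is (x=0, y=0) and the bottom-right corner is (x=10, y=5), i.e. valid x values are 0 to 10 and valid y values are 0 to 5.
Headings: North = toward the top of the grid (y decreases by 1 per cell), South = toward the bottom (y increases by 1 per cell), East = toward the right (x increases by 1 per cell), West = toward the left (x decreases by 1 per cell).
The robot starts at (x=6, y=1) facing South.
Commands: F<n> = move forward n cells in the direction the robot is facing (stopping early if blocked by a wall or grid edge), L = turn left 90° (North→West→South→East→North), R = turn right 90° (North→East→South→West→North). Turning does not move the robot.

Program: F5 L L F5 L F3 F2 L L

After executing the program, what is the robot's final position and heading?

Answer: Final position: (x=1, y=0), facing East

Derivation:
Start: (x=6, y=1), facing South
  F5: move forward 1/5 (blocked), now at (x=6, y=2)
  L: turn left, now facing East
  L: turn left, now facing North
  F5: move forward 2/5 (blocked), now at (x=6, y=0)
  L: turn left, now facing West
  F3: move forward 3, now at (x=3, y=0)
  F2: move forward 2, now at (x=1, y=0)
  L: turn left, now facing South
  L: turn left, now facing East
Final: (x=1, y=0), facing East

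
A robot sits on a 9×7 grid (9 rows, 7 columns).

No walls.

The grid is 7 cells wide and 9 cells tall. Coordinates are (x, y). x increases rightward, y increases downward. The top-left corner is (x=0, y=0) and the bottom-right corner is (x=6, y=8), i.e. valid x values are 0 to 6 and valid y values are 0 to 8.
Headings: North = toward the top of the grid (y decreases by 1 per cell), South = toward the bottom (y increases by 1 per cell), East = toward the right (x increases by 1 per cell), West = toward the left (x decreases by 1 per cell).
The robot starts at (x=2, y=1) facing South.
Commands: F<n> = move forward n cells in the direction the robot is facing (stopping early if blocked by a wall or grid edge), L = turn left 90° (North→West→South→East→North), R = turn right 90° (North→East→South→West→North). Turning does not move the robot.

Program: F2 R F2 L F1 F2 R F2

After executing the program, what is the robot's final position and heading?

Start: (x=2, y=1), facing South
  F2: move forward 2, now at (x=2, y=3)
  R: turn right, now facing West
  F2: move forward 2, now at (x=0, y=3)
  L: turn left, now facing South
  F1: move forward 1, now at (x=0, y=4)
  F2: move forward 2, now at (x=0, y=6)
  R: turn right, now facing West
  F2: move forward 0/2 (blocked), now at (x=0, y=6)
Final: (x=0, y=6), facing West

Answer: Final position: (x=0, y=6), facing West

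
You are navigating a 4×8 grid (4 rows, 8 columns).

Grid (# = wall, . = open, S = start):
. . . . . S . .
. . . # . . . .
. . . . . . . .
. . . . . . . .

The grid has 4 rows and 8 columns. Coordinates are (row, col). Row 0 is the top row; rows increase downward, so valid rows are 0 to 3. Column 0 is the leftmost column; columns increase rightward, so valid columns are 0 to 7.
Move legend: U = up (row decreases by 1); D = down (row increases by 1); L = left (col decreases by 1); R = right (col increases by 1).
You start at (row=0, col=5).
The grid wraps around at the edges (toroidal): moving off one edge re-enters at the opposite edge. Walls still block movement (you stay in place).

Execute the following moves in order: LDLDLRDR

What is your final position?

Start: (row=0, col=5)
  L (left): (row=0, col=5) -> (row=0, col=4)
  D (down): (row=0, col=4) -> (row=1, col=4)
  L (left): blocked, stay at (row=1, col=4)
  D (down): (row=1, col=4) -> (row=2, col=4)
  L (left): (row=2, col=4) -> (row=2, col=3)
  R (right): (row=2, col=3) -> (row=2, col=4)
  D (down): (row=2, col=4) -> (row=3, col=4)
  R (right): (row=3, col=4) -> (row=3, col=5)
Final: (row=3, col=5)

Answer: Final position: (row=3, col=5)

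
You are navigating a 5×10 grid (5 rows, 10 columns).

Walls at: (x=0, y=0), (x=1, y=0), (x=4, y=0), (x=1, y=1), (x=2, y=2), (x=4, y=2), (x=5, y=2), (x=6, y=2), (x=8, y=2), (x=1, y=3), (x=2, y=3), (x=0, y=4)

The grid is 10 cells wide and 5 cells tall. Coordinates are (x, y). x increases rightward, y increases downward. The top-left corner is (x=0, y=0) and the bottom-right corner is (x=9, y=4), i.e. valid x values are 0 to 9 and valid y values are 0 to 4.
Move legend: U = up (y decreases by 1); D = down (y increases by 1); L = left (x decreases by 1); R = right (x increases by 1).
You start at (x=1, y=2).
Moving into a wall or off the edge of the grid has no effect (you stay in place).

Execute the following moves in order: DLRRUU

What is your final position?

Answer: Final position: (x=1, y=2)

Derivation:
Start: (x=1, y=2)
  D (down): blocked, stay at (x=1, y=2)
  L (left): (x=1, y=2) -> (x=0, y=2)
  R (right): (x=0, y=2) -> (x=1, y=2)
  R (right): blocked, stay at (x=1, y=2)
  U (up): blocked, stay at (x=1, y=2)
  U (up): blocked, stay at (x=1, y=2)
Final: (x=1, y=2)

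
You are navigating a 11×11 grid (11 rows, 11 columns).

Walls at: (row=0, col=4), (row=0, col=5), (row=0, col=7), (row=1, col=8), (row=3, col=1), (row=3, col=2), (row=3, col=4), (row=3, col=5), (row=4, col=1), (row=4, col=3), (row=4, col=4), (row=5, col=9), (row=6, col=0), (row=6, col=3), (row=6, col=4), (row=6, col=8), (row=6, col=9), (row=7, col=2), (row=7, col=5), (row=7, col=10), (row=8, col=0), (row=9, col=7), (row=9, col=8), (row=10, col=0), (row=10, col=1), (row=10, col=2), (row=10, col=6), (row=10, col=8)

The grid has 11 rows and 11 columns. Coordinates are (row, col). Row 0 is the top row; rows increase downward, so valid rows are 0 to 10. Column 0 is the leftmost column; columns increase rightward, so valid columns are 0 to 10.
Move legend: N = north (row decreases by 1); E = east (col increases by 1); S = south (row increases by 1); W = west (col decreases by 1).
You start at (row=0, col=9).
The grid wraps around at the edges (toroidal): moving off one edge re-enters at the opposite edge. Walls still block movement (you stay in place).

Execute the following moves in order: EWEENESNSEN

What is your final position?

Start: (row=0, col=9)
  E (east): (row=0, col=9) -> (row=0, col=10)
  W (west): (row=0, col=10) -> (row=0, col=9)
  E (east): (row=0, col=9) -> (row=0, col=10)
  E (east): (row=0, col=10) -> (row=0, col=0)
  N (north): blocked, stay at (row=0, col=0)
  E (east): (row=0, col=0) -> (row=0, col=1)
  S (south): (row=0, col=1) -> (row=1, col=1)
  N (north): (row=1, col=1) -> (row=0, col=1)
  S (south): (row=0, col=1) -> (row=1, col=1)
  E (east): (row=1, col=1) -> (row=1, col=2)
  N (north): (row=1, col=2) -> (row=0, col=2)
Final: (row=0, col=2)

Answer: Final position: (row=0, col=2)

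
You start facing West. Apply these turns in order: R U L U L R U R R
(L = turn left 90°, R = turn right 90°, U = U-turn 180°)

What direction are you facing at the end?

Answer: Final heading: West

Derivation:
Start: West
  R (right (90° clockwise)) -> North
  U (U-turn (180°)) -> South
  L (left (90° counter-clockwise)) -> East
  U (U-turn (180°)) -> West
  L (left (90° counter-clockwise)) -> South
  R (right (90° clockwise)) -> West
  U (U-turn (180°)) -> East
  R (right (90° clockwise)) -> South
  R (right (90° clockwise)) -> West
Final: West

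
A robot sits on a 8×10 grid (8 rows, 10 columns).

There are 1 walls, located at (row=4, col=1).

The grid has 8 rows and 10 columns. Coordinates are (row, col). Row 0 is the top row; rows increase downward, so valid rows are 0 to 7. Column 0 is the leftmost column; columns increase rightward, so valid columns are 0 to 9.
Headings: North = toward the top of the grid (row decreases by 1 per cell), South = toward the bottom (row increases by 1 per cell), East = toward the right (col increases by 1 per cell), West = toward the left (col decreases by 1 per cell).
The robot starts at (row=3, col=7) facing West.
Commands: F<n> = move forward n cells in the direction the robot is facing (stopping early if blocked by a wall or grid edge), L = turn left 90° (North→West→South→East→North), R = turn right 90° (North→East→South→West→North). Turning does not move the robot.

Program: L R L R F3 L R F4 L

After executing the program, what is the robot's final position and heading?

Answer: Final position: (row=3, col=0), facing South

Derivation:
Start: (row=3, col=7), facing West
  L: turn left, now facing South
  R: turn right, now facing West
  L: turn left, now facing South
  R: turn right, now facing West
  F3: move forward 3, now at (row=3, col=4)
  L: turn left, now facing South
  R: turn right, now facing West
  F4: move forward 4, now at (row=3, col=0)
  L: turn left, now facing South
Final: (row=3, col=0), facing South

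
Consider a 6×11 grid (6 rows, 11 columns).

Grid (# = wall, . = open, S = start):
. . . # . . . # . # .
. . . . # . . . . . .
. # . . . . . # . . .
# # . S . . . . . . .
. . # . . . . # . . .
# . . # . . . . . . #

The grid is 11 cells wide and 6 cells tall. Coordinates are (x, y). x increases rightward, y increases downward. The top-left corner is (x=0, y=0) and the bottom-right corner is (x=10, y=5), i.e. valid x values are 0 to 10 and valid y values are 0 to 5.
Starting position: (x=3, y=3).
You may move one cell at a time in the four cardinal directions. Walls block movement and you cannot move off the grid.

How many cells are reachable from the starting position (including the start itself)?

BFS flood-fill from (x=3, y=3):
  Distance 0: (x=3, y=3)
  Distance 1: (x=3, y=2), (x=2, y=3), (x=4, y=3), (x=3, y=4)
  Distance 2: (x=3, y=1), (x=2, y=2), (x=4, y=2), (x=5, y=3), (x=4, y=4)
  Distance 3: (x=2, y=1), (x=5, y=2), (x=6, y=3), (x=5, y=4), (x=4, y=5)
  Distance 4: (x=2, y=0), (x=1, y=1), (x=5, y=1), (x=6, y=2), (x=7, y=3), (x=6, y=4), (x=5, y=5)
  Distance 5: (x=1, y=0), (x=5, y=0), (x=0, y=1), (x=6, y=1), (x=8, y=3), (x=6, y=5)
  Distance 6: (x=0, y=0), (x=4, y=0), (x=6, y=0), (x=7, y=1), (x=0, y=2), (x=8, y=2), (x=9, y=3), (x=8, y=4), (x=7, y=5)
  Distance 7: (x=8, y=1), (x=9, y=2), (x=10, y=3), (x=9, y=4), (x=8, y=5)
  Distance 8: (x=8, y=0), (x=9, y=1), (x=10, y=2), (x=10, y=4), (x=9, y=5)
  Distance 9: (x=10, y=1)
  Distance 10: (x=10, y=0)
Total reachable: 49 (grid has 53 open cells total)

Answer: Reachable cells: 49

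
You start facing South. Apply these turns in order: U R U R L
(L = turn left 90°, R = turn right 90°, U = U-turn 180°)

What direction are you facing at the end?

Answer: Final heading: West

Derivation:
Start: South
  U (U-turn (180°)) -> North
  R (right (90° clockwise)) -> East
  U (U-turn (180°)) -> West
  R (right (90° clockwise)) -> North
  L (left (90° counter-clockwise)) -> West
Final: West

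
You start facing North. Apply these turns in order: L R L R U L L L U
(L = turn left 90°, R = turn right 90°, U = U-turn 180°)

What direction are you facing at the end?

Start: North
  L (left (90° counter-clockwise)) -> West
  R (right (90° clockwise)) -> North
  L (left (90° counter-clockwise)) -> West
  R (right (90° clockwise)) -> North
  U (U-turn (180°)) -> South
  L (left (90° counter-clockwise)) -> East
  L (left (90° counter-clockwise)) -> North
  L (left (90° counter-clockwise)) -> West
  U (U-turn (180°)) -> East
Final: East

Answer: Final heading: East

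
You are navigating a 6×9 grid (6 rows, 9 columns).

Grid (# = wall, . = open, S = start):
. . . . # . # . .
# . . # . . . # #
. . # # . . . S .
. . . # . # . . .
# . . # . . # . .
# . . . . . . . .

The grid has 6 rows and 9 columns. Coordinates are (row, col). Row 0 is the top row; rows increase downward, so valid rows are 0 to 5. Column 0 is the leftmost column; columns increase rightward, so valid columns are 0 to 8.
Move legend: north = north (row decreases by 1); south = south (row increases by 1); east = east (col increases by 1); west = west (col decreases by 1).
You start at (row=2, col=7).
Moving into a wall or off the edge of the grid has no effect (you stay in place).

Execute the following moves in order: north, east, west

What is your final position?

Start: (row=2, col=7)
  north (north): blocked, stay at (row=2, col=7)
  east (east): (row=2, col=7) -> (row=2, col=8)
  west (west): (row=2, col=8) -> (row=2, col=7)
Final: (row=2, col=7)

Answer: Final position: (row=2, col=7)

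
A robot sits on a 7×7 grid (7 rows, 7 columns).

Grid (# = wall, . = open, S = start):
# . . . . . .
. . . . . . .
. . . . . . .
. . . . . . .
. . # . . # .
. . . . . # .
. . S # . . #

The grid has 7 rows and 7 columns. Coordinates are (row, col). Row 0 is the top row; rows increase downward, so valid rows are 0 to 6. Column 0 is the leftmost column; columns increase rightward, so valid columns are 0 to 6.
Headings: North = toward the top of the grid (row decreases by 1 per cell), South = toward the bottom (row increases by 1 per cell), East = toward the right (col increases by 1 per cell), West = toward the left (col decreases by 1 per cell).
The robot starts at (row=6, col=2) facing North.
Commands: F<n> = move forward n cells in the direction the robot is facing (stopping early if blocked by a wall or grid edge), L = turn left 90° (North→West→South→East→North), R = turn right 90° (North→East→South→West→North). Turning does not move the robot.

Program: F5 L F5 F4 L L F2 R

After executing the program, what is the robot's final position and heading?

Answer: Final position: (row=5, col=2), facing South

Derivation:
Start: (row=6, col=2), facing North
  F5: move forward 1/5 (blocked), now at (row=5, col=2)
  L: turn left, now facing West
  F5: move forward 2/5 (blocked), now at (row=5, col=0)
  F4: move forward 0/4 (blocked), now at (row=5, col=0)
  L: turn left, now facing South
  L: turn left, now facing East
  F2: move forward 2, now at (row=5, col=2)
  R: turn right, now facing South
Final: (row=5, col=2), facing South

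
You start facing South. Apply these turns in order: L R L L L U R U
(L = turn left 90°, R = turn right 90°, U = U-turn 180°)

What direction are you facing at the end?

Start: South
  L (left (90° counter-clockwise)) -> East
  R (right (90° clockwise)) -> South
  L (left (90° counter-clockwise)) -> East
  L (left (90° counter-clockwise)) -> North
  L (left (90° counter-clockwise)) -> West
  U (U-turn (180°)) -> East
  R (right (90° clockwise)) -> South
  U (U-turn (180°)) -> North
Final: North

Answer: Final heading: North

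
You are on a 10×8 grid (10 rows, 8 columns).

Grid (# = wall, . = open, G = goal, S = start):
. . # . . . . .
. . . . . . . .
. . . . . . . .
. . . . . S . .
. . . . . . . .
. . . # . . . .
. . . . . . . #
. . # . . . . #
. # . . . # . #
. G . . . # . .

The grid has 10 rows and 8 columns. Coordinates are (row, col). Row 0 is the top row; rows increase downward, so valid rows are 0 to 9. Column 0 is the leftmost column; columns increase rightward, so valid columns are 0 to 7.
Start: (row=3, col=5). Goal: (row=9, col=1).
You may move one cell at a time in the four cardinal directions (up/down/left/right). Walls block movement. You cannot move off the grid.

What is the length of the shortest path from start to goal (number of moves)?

Answer: Shortest path length: 10

Derivation:
BFS from (row=3, col=5) until reaching (row=9, col=1):
  Distance 0: (row=3, col=5)
  Distance 1: (row=2, col=5), (row=3, col=4), (row=3, col=6), (row=4, col=5)
  Distance 2: (row=1, col=5), (row=2, col=4), (row=2, col=6), (row=3, col=3), (row=3, col=7), (row=4, col=4), (row=4, col=6), (row=5, col=5)
  Distance 3: (row=0, col=5), (row=1, col=4), (row=1, col=6), (row=2, col=3), (row=2, col=7), (row=3, col=2), (row=4, col=3), (row=4, col=7), (row=5, col=4), (row=5, col=6), (row=6, col=5)
  Distance 4: (row=0, col=4), (row=0, col=6), (row=1, col=3), (row=1, col=7), (row=2, col=2), (row=3, col=1), (row=4, col=2), (row=5, col=7), (row=6, col=4), (row=6, col=6), (row=7, col=5)
  Distance 5: (row=0, col=3), (row=0, col=7), (row=1, col=2), (row=2, col=1), (row=3, col=0), (row=4, col=1), (row=5, col=2), (row=6, col=3), (row=7, col=4), (row=7, col=6)
  Distance 6: (row=1, col=1), (row=2, col=0), (row=4, col=0), (row=5, col=1), (row=6, col=2), (row=7, col=3), (row=8, col=4), (row=8, col=6)
  Distance 7: (row=0, col=1), (row=1, col=0), (row=5, col=0), (row=6, col=1), (row=8, col=3), (row=9, col=4), (row=9, col=6)
  Distance 8: (row=0, col=0), (row=6, col=0), (row=7, col=1), (row=8, col=2), (row=9, col=3), (row=9, col=7)
  Distance 9: (row=7, col=0), (row=9, col=2)
  Distance 10: (row=8, col=0), (row=9, col=1)  <- goal reached here
One shortest path (10 moves): (row=3, col=5) -> (row=3, col=4) -> (row=4, col=4) -> (row=5, col=4) -> (row=6, col=4) -> (row=6, col=3) -> (row=7, col=3) -> (row=8, col=3) -> (row=8, col=2) -> (row=9, col=2) -> (row=9, col=1)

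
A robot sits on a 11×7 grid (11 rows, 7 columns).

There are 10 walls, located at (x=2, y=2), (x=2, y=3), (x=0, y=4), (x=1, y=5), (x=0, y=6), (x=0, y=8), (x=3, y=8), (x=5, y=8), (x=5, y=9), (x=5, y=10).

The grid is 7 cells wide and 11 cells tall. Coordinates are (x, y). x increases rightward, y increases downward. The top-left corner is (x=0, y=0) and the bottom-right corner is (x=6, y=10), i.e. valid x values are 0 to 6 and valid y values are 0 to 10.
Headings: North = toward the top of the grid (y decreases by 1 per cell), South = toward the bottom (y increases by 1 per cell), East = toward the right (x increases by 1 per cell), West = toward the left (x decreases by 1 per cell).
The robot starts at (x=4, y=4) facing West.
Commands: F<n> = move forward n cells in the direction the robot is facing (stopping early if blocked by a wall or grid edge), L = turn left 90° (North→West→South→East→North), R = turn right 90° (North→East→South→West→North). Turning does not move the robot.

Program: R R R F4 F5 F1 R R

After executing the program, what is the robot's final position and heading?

Start: (x=4, y=4), facing West
  R: turn right, now facing North
  R: turn right, now facing East
  R: turn right, now facing South
  F4: move forward 4, now at (x=4, y=8)
  F5: move forward 2/5 (blocked), now at (x=4, y=10)
  F1: move forward 0/1 (blocked), now at (x=4, y=10)
  R: turn right, now facing West
  R: turn right, now facing North
Final: (x=4, y=10), facing North

Answer: Final position: (x=4, y=10), facing North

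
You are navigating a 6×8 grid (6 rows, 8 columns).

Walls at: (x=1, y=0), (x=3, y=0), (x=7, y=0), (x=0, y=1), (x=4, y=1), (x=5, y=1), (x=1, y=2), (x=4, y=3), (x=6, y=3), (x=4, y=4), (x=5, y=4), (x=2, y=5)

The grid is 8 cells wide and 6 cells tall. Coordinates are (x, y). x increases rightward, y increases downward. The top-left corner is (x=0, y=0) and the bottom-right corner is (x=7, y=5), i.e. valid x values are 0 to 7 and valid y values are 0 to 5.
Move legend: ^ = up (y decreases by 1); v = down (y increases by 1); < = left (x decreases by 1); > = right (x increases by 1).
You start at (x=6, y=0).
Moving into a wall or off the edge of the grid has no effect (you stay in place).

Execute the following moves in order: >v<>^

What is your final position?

Start: (x=6, y=0)
  > (right): blocked, stay at (x=6, y=0)
  v (down): (x=6, y=0) -> (x=6, y=1)
  < (left): blocked, stay at (x=6, y=1)
  > (right): (x=6, y=1) -> (x=7, y=1)
  ^ (up): blocked, stay at (x=7, y=1)
Final: (x=7, y=1)

Answer: Final position: (x=7, y=1)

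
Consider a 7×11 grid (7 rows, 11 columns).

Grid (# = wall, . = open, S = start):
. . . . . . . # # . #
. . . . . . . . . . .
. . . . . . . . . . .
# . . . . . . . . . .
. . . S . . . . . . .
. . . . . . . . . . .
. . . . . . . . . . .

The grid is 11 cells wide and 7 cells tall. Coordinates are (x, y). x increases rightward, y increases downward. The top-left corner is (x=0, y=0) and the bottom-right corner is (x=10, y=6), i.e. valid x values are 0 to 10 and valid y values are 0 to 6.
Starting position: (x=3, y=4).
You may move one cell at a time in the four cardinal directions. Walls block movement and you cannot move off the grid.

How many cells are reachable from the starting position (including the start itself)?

Answer: Reachable cells: 73

Derivation:
BFS flood-fill from (x=3, y=4):
  Distance 0: (x=3, y=4)
  Distance 1: (x=3, y=3), (x=2, y=4), (x=4, y=4), (x=3, y=5)
  Distance 2: (x=3, y=2), (x=2, y=3), (x=4, y=3), (x=1, y=4), (x=5, y=4), (x=2, y=5), (x=4, y=5), (x=3, y=6)
  Distance 3: (x=3, y=1), (x=2, y=2), (x=4, y=2), (x=1, y=3), (x=5, y=3), (x=0, y=4), (x=6, y=4), (x=1, y=5), (x=5, y=5), (x=2, y=6), (x=4, y=6)
  Distance 4: (x=3, y=0), (x=2, y=1), (x=4, y=1), (x=1, y=2), (x=5, y=2), (x=6, y=3), (x=7, y=4), (x=0, y=5), (x=6, y=5), (x=1, y=6), (x=5, y=6)
  Distance 5: (x=2, y=0), (x=4, y=0), (x=1, y=1), (x=5, y=1), (x=0, y=2), (x=6, y=2), (x=7, y=3), (x=8, y=4), (x=7, y=5), (x=0, y=6), (x=6, y=6)
  Distance 6: (x=1, y=0), (x=5, y=0), (x=0, y=1), (x=6, y=1), (x=7, y=2), (x=8, y=3), (x=9, y=4), (x=8, y=5), (x=7, y=6)
  Distance 7: (x=0, y=0), (x=6, y=0), (x=7, y=1), (x=8, y=2), (x=9, y=3), (x=10, y=4), (x=9, y=5), (x=8, y=6)
  Distance 8: (x=8, y=1), (x=9, y=2), (x=10, y=3), (x=10, y=5), (x=9, y=6)
  Distance 9: (x=9, y=1), (x=10, y=2), (x=10, y=6)
  Distance 10: (x=9, y=0), (x=10, y=1)
Total reachable: 73 (grid has 73 open cells total)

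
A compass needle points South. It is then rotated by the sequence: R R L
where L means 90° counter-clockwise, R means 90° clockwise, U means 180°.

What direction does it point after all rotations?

Answer: Final heading: West

Derivation:
Start: South
  R (right (90° clockwise)) -> West
  R (right (90° clockwise)) -> North
  L (left (90° counter-clockwise)) -> West
Final: West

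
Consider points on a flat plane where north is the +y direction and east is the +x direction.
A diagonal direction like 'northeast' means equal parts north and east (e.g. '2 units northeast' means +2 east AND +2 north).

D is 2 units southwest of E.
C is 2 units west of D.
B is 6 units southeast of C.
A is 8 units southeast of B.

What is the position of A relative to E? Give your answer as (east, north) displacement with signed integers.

Answer: A is at (east=10, north=-16) relative to E.

Derivation:
Place E at the origin (east=0, north=0).
  D is 2 units southwest of E: delta (east=-2, north=-2); D at (east=-2, north=-2).
  C is 2 units west of D: delta (east=-2, north=+0); C at (east=-4, north=-2).
  B is 6 units southeast of C: delta (east=+6, north=-6); B at (east=2, north=-8).
  A is 8 units southeast of B: delta (east=+8, north=-8); A at (east=10, north=-16).
Therefore A relative to E: (east=10, north=-16).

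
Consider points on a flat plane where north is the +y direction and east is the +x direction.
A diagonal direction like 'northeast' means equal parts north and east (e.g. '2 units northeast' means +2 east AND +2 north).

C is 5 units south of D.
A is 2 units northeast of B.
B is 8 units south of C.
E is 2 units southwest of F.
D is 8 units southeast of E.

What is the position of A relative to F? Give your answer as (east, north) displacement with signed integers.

Place F at the origin (east=0, north=0).
  E is 2 units southwest of F: delta (east=-2, north=-2); E at (east=-2, north=-2).
  D is 8 units southeast of E: delta (east=+8, north=-8); D at (east=6, north=-10).
  C is 5 units south of D: delta (east=+0, north=-5); C at (east=6, north=-15).
  B is 8 units south of C: delta (east=+0, north=-8); B at (east=6, north=-23).
  A is 2 units northeast of B: delta (east=+2, north=+2); A at (east=8, north=-21).
Therefore A relative to F: (east=8, north=-21).

Answer: A is at (east=8, north=-21) relative to F.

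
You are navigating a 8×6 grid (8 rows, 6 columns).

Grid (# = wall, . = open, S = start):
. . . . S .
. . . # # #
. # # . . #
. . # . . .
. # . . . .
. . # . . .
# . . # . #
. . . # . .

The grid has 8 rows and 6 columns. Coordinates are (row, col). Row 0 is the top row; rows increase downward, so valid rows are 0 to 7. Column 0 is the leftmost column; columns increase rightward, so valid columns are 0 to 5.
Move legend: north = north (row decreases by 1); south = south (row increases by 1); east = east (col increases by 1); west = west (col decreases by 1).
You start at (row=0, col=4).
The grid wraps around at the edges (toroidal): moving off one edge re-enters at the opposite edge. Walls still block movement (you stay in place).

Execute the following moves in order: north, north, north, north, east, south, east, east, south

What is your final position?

Start: (row=0, col=4)
  north (north): (row=0, col=4) -> (row=7, col=4)
  north (north): (row=7, col=4) -> (row=6, col=4)
  north (north): (row=6, col=4) -> (row=5, col=4)
  north (north): (row=5, col=4) -> (row=4, col=4)
  east (east): (row=4, col=4) -> (row=4, col=5)
  south (south): (row=4, col=5) -> (row=5, col=5)
  east (east): (row=5, col=5) -> (row=5, col=0)
  east (east): (row=5, col=0) -> (row=5, col=1)
  south (south): (row=5, col=1) -> (row=6, col=1)
Final: (row=6, col=1)

Answer: Final position: (row=6, col=1)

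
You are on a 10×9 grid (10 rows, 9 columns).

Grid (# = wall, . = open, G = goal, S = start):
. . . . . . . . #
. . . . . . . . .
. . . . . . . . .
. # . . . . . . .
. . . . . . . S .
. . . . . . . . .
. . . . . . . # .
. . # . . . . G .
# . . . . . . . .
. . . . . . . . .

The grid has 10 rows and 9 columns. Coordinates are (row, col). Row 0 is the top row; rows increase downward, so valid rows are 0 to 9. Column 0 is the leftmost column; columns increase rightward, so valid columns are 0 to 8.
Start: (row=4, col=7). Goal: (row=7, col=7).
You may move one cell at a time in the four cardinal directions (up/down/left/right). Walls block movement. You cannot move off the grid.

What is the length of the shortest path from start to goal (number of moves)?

BFS from (row=4, col=7) until reaching (row=7, col=7):
  Distance 0: (row=4, col=7)
  Distance 1: (row=3, col=7), (row=4, col=6), (row=4, col=8), (row=5, col=7)
  Distance 2: (row=2, col=7), (row=3, col=6), (row=3, col=8), (row=4, col=5), (row=5, col=6), (row=5, col=8)
  Distance 3: (row=1, col=7), (row=2, col=6), (row=2, col=8), (row=3, col=5), (row=4, col=4), (row=5, col=5), (row=6, col=6), (row=6, col=8)
  Distance 4: (row=0, col=7), (row=1, col=6), (row=1, col=8), (row=2, col=5), (row=3, col=4), (row=4, col=3), (row=5, col=4), (row=6, col=5), (row=7, col=6), (row=7, col=8)
  Distance 5: (row=0, col=6), (row=1, col=5), (row=2, col=4), (row=3, col=3), (row=4, col=2), (row=5, col=3), (row=6, col=4), (row=7, col=5), (row=7, col=7), (row=8, col=6), (row=8, col=8)  <- goal reached here
One shortest path (5 moves): (row=4, col=7) -> (row=4, col=8) -> (row=5, col=8) -> (row=6, col=8) -> (row=7, col=8) -> (row=7, col=7)

Answer: Shortest path length: 5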